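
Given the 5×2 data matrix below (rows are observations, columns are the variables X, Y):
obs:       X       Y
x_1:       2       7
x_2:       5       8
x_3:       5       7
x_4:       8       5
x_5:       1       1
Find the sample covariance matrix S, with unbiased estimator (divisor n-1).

Step 1 — column means:
  mean(X) = (2 + 5 + 5 + 8 + 1) / 5 = 21/5 = 4.2
  mean(Y) = (7 + 8 + 7 + 5 + 1) / 5 = 28/5 = 5.6

Step 2 — sample covariance S[i,j] = (1/(n-1)) · Σ_k (x_{k,i} - mean_i) · (x_{k,j} - mean_j), with n-1 = 4.
  S[X,X] = ((-2.2)·(-2.2) + (0.8)·(0.8) + (0.8)·(0.8) + (3.8)·(3.8) + (-3.2)·(-3.2)) / 4 = 30.8/4 = 7.7
  S[X,Y] = ((-2.2)·(1.4) + (0.8)·(2.4) + (0.8)·(1.4) + (3.8)·(-0.6) + (-3.2)·(-4.6)) / 4 = 12.4/4 = 3.1
  S[Y,Y] = ((1.4)·(1.4) + (2.4)·(2.4) + (1.4)·(1.4) + (-0.6)·(-0.6) + (-4.6)·(-4.6)) / 4 = 31.2/4 = 7.8

S is symmetric (S[j,i] = S[i,j]). Assembling:

S = [[7.7, 3.1],
 [3.1, 7.8]]


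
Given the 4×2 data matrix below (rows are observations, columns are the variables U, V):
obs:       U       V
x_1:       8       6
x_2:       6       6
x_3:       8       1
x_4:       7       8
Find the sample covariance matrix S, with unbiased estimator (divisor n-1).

Step 1 — column means:
  mean(U) = (8 + 6 + 8 + 7) / 4 = 29/4 = 7.25
  mean(V) = (6 + 6 + 1 + 8) / 4 = 21/4 = 5.25

Step 2 — sample covariance S[i,j] = (1/(n-1)) · Σ_k (x_{k,i} - mean_i) · (x_{k,j} - mean_j), with n-1 = 3.
  S[U,U] = ((0.75)·(0.75) + (-1.25)·(-1.25) + (0.75)·(0.75) + (-0.25)·(-0.25)) / 3 = 2.75/3 = 0.9167
  S[U,V] = ((0.75)·(0.75) + (-1.25)·(0.75) + (0.75)·(-4.25) + (-0.25)·(2.75)) / 3 = -4.25/3 = -1.4167
  S[V,V] = ((0.75)·(0.75) + (0.75)·(0.75) + (-4.25)·(-4.25) + (2.75)·(2.75)) / 3 = 26.75/3 = 8.9167

S is symmetric (S[j,i] = S[i,j]). Assembling:

S = [[0.9167, -1.4167],
 [-1.4167, 8.9167]]


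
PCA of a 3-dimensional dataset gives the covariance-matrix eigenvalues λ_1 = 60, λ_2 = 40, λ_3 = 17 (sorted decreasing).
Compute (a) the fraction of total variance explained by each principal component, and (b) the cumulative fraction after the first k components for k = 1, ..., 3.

Step 1 — total variance = trace(Sigma) = Σ λ_i = 60 + 40 + 17 = 117.

Step 2 — fraction explained by component i = λ_i / Σ λ:
  PC1: 60/117 = 0.5128
  PC2: 40/117 = 0.3419
  PC3: 17/117 = 0.1453

Step 3 — cumulative fraction after k components = (λ_1 + ... + λ_k) / Σ λ:
  k = 1: 60/117 = 0.5128
  k = 2: (60 + 40)/117 = 100/117 = 0.8547
  k = 3: (60 + 40 + 17)/117 = 117/117 = 1

Summary (fraction, with percent):

explained: PC1 0.5128 (51.28%), PC2 0.3419 (34.19%), PC3 0.1453 (14.53%);  cumulative: 0.5128, 0.8547, 1


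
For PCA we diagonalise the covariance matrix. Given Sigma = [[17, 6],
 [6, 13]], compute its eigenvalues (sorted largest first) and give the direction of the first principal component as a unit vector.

Step 1 — characteristic polynomial of 2×2 Sigma:
  det(Sigma - λI) = λ² - trace · λ + det = 0.
  trace = 17 + 13 = 30, det = 17·13 - (6)² = 185.
Step 2 — discriminant:
  Δ = trace² - 4·det = 900 - 740 = 160.
Step 3 — eigenvalues:
  λ = (trace ± √Δ)/2 = (30 ± 12.6491)/2,
  λ_1 = 21.3246,  λ_2 = 8.6754.

Step 4 — unit eigenvector for λ_1: solve (Sigma - λ_1 I)v = 0. First row:
  (17 - 21.3246)·v_x + (6)·v_y = 0, i.e. (-4.3246)·v_x + (6)·v_y = 0,
  so v ∝ (b, λ_1 - a) = (6, 4.3246) = u.
  ||u|| = √((6)² + (4.3246)²) = √(54.7018) ≈ 7.3961,
  v_1 = u/||u|| ≈ (0.8112, 0.5847) (||v_1|| = 1).

λ_1 = 21.3246,  λ_2 = 8.6754;  v_1 ≈ (0.8112, 0.5847)


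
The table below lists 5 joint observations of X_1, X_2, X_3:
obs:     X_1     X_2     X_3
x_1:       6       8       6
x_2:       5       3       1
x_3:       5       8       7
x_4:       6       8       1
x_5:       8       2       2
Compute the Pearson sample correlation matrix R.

Step 1 — column means:
  mean(X_1) = (6 + 5 + 5 + 6 + 8) / 5 = 30/5 = 6
  mean(X_2) = (8 + 3 + 8 + 8 + 2) / 5 = 29/5 = 5.8
  mean(X_3) = (6 + 1 + 7 + 1 + 2) / 5 = 17/5 = 3.4

Step 2 — sample variances and covariances s[i,j] = (1/(n-1)) · Σ_k (x_{k,i} - mean_i) · (x_{k,j} - mean_j), with n-1 = 4:
  s[X_1,X_1] = ((0)·(0) + (-1)·(-1) + (-1)·(-1) + (0)·(0) + (2)·(2)) / 4 = 6/4 = 1.5
  s[X_1,X_2] = ((0)·(2.2) + (-1)·(-2.8) + (-1)·(2.2) + (0)·(2.2) + (2)·(-3.8)) / 4 = -7/4 = -1.75
  s[X_1,X_3] = ((0)·(2.6) + (-1)·(-2.4) + (-1)·(3.6) + (0)·(-2.4) + (2)·(-1.4)) / 4 = -4/4 = -1
  s[X_2,X_2] = ((2.2)·(2.2) + (-2.8)·(-2.8) + (2.2)·(2.2) + (2.2)·(2.2) + (-3.8)·(-3.8)) / 4 = 36.8/4 = 9.2
  s[X_2,X_3] = ((2.2)·(2.6) + (-2.8)·(-2.4) + (2.2)·(3.6) + (2.2)·(-2.4) + (-3.8)·(-1.4)) / 4 = 20.4/4 = 5.1
  s[X_3,X_3] = ((2.6)·(2.6) + (-2.4)·(-2.4) + (3.6)·(3.6) + (-2.4)·(-2.4) + (-1.4)·(-1.4)) / 4 = 33.2/4 = 8.3
  Sample standard deviations s_i = √(s[i,i]):
  s(X_1) = √(1.5) = 1.2247
  s(X_2) = √(9.2) = 3.0332
  s(X_3) = √(8.3) = 2.881

Step 3 — r_{ij} = s_{ij} / (s_i · s_j):
  r[X_1,X_1] = 1 (diagonal).
  r[X_1,X_2] = -1.75 / (1.2247 · 3.0332) = -1.75 / 3.7148 = -0.4711
  r[X_1,X_3] = -1 / (1.2247 · 2.881) = -1 / 3.5285 = -0.2834
  r[X_2,X_2] = 1 (diagonal).
  r[X_2,X_3] = 5.1 / (3.0332 · 2.881) = 5.1 / 8.7384 = 0.5836
  r[X_3,X_3] = 1 (diagonal).

R is symmetric with unit diagonal. Assembling:

R = [[1, -0.4711, -0.2834],
 [-0.4711, 1, 0.5836],
 [-0.2834, 0.5836, 1]]


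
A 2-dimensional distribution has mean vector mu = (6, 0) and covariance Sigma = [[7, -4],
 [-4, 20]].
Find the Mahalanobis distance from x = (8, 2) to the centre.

Step 1 — centre the observation: (x - mu) = (2, 2).

Step 2 — invert Sigma. det(Sigma) = 7·20 - (-4)² = 124.
  Sigma^{-1} = (1/det) · [[d, -b], [-b, a]] = [[0.1613, 0.0323],
 [0.0323, 0.0565]].

Step 3 — form the quadratic (x - mu)^T · Sigma^{-1} · (x - mu):
  Sigma^{-1} · (x - mu) = (0.3871, 0.1774).
  (x - mu)^T · [Sigma^{-1} · (x - mu)] = (2)·(0.3871) + (2)·(0.1774) = 1.129.

Step 4 — take square root: d = √(1.129) ≈ 1.0626.

d(x, mu) = √(1.129) ≈ 1.0626


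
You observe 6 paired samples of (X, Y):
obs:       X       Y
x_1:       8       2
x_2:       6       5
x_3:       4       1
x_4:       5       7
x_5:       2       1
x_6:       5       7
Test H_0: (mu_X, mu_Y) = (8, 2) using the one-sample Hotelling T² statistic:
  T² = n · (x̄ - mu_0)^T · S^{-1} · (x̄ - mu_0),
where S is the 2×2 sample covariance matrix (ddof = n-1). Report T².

Step 1 — sample mean vector:
  mean(X) = (8 + 6 + 4 + 5 + 2 + 5) / 6 = 30/6 = 5
  mean(Y) = (2 + 5 + 1 + 7 + 1 + 7) / 6 = 23/6 = 3.8333
  x̄ = (5, 3.8333),  deviation x̄ - mu_0 = (5, 3.8333) - (8, 2) = (-3, 1.8333).

Step 2 — sample covariance matrix, S[i,j] = (1/(n-1)) · Σ_k (x_{k,i} - mean_i) · (x_{k,j} - mean_j), divisor n-1 = 5:
  S[X,X] = ((3)·(3) + (1)·(1) + (-1)·(-1) + (0)·(0) + (-3)·(-3) + (0)·(0)) / 5 = 20/5 = 4
  S[X,Y] = ((3)·(-1.8333) + (1)·(1.1667) + (-1)·(-2.8333) + (0)·(3.1667) + (-3)·(-2.8333) + (0)·(3.1667)) / 5 = 7/5 = 1.4
  S[Y,Y] = ((-1.8333)·(-1.8333) + (1.1667)·(1.1667) + (-2.8333)·(-2.8333) + (3.1667)·(3.1667) + (-2.8333)·(-2.8333) + (3.1667)·(3.1667)) / 5 = 40.8333/5 = 8.1667
  S = [[4, 1.4],
 [1.4, 8.1667]].

Step 3 — invert S. det(S) = 4·8.1667 - (1.4)² = 30.7067.
  S^{-1} = (1/det) · [[d, -b], [-b, a]] = [[0.266, -0.0456],
 [-0.0456, 0.1303]].

Step 4 — quadratic form (x̄ - mu_0)^T · S^{-1} · (x̄ - mu_0):
  S^{-1} · (x̄ - mu_0) = (-0.8815, 0.3756),
  (x̄ - mu_0)^T · [...] = (-3)·(-0.8815) + (1.8333)·(0.3756) = 3.333.

Step 5 — scale by n: T² = 6 · 3.333 = 19.9978.

T² ≈ 19.9978


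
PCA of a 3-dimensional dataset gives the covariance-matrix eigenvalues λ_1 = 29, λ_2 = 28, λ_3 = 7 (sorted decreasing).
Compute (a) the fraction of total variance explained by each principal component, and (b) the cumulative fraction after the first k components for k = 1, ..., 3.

Step 1 — total variance = trace(Sigma) = Σ λ_i = 29 + 28 + 7 = 64.

Step 2 — fraction explained by component i = λ_i / Σ λ:
  PC1: 29/64 = 0.4531
  PC2: 28/64 = 0.4375
  PC3: 7/64 = 0.1094

Step 3 — cumulative fraction after k components = (λ_1 + ... + λ_k) / Σ λ:
  k = 1: 29/64 = 0.4531
  k = 2: (29 + 28)/64 = 57/64 = 0.8906
  k = 3: (29 + 28 + 7)/64 = 64/64 = 1

Summary (fraction, with percent):

explained: PC1 0.4531 (45.31%), PC2 0.4375 (43.75%), PC3 0.1094 (10.94%);  cumulative: 0.4531, 0.8906, 1


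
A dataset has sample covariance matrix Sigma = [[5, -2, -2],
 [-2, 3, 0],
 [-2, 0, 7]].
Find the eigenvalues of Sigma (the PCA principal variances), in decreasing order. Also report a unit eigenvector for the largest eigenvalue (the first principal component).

Step 1 — characteristic polynomial p(λ) = det(λI - Sigma) = λ³ - tr·λ² + c_1·λ - det, where tr = trace, c_1 = sum of the principal 2×2 minors, det = det(Sigma):
  tr = 5 + 3 + 7 = 15,
  c_1 = (5·3 - (-2)²) + (5·7 - (-2)²) + (3·7 - (0)²) = 11 + 31 + 21 = 63,
  det = 5·(3·7 - (0)²) - (-2)·((-2)·7 - (0)·(-2)) + (-2)·((-2)·(0) - 3·(-2)) = 5·(21) - (-2)·(-14) + (-2)·(6) = 65.
  So p(λ) = λ³ - 15λ² + 63λ - 65.
Step 2 — look for an integer root (rational root theorem: any rational root is an integer divisor of 65). Testing λ = 5:
  p(5) = 125 - 375 + 315 - 65 = 0  ✓
  Dividing out (λ - 5): p(λ) = (λ - 5)(λ² - 10λ + 13).
Step 3 — remaining eigenvalues from the quadratic λ² - 10λ + 13 = 0:
  Δ = 10² - 4·13 = 100 - 52 = 48,  λ = (10 ± √48)/2 = (10 ± 6.9282)/2 ≈ 8.4641 or 1.5359.
  Sorted: λ_1 = 8.4641,  λ_2 = 5,  λ_3 = 1.5359  (check: sum = 15 = tr ✓).

Step 4 — unit eigenvector for λ_1 ≈ 8.4641: v spans the null space of (Sigma - λ_1 I), whose rows are
  r_1 = (-3.4641, -2, -2),  r_2 = (-2, -5.4641, 0),  r_3 = (-2, 0, -1.4641).
  v is orthogonal to every row, so take v ∝ r_1 × r_2 = ((-2)·(0) - (-2)·(-5.4641), (-2)·(-2) - (-3.4641)·(0), (-3.4641)·(-5.4641) - (-2)·(-2)) ≈ (-10.9282, 4, 14.9282).
  Rescale (multiply by -1 so the first nonzero entry is positive): u = (10.9282, -4, -14.9282).
  ||u|| = √((10.9282)² + (-4)² + (-14.9282)²) = √(358.2769) ≈ 18.9282,  v_1 = u/||u|| ≈ (0.5774, -0.2113, -0.7887) (||v_1|| = 1).

λ_1 = 8.4641,  λ_2 = 5,  λ_3 = 1.5359;  v_1 ≈ (0.5774, -0.2113, -0.7887)


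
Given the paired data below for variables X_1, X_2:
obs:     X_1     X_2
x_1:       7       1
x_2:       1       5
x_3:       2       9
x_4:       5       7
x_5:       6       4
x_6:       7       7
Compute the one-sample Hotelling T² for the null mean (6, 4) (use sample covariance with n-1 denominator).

Step 1 — sample mean vector:
  mean(X_1) = (7 + 1 + 2 + 5 + 6 + 7) / 6 = 28/6 = 4.6667
  mean(X_2) = (1 + 5 + 9 + 7 + 4 + 7) / 6 = 33/6 = 5.5
  x̄ = (4.6667, 5.5),  deviation x̄ - mu_0 = (4.6667, 5.5) - (6, 4) = (-1.3333, 1.5).

Step 2 — sample covariance matrix, S[i,j] = (1/(n-1)) · Σ_k (x_{k,i} - mean_i) · (x_{k,j} - mean_j), divisor n-1 = 5:
  S[X_1,X_1] = ((2.3333)·(2.3333) + (-3.6667)·(-3.6667) + (-2.6667)·(-2.6667) + (0.3333)·(0.3333) + (1.3333)·(1.3333) + (2.3333)·(2.3333)) / 5 = 33.3333/5 = 6.6667
  S[X_1,X_2] = ((2.3333)·(-4.5) + (-3.6667)·(-0.5) + (-2.6667)·(3.5) + (0.3333)·(1.5) + (1.3333)·(-1.5) + (2.3333)·(1.5)) / 5 = -16/5 = -3.2
  S[X_2,X_2] = ((-4.5)·(-4.5) + (-0.5)·(-0.5) + (3.5)·(3.5) + (1.5)·(1.5) + (-1.5)·(-1.5) + (1.5)·(1.5)) / 5 = 39.5/5 = 7.9
  S = [[6.6667, -3.2],
 [-3.2, 7.9]].

Step 3 — invert S. det(S) = 6.6667·7.9 - (-3.2)² = 42.4267.
  S^{-1} = (1/det) · [[d, -b], [-b, a]] = [[0.1862, 0.0754],
 [0.0754, 0.1571]].

Step 4 — quadratic form (x̄ - mu_0)^T · S^{-1} · (x̄ - mu_0):
  S^{-1} · (x̄ - mu_0) = (-0.1351, 0.1351),
  (x̄ - mu_0)^T · [...] = (-1.3333)·(-0.1351) + (1.5)·(0.1351) = 0.3829.

Step 5 — scale by n: T² = 6 · 0.3829 = 2.2973.

T² ≈ 2.2973


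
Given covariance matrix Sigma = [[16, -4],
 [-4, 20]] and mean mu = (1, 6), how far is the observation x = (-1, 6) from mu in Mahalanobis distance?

Step 1 — centre the observation: (x - mu) = (-2, 0).

Step 2 — invert Sigma. det(Sigma) = 16·20 - (-4)² = 304.
  Sigma^{-1} = (1/det) · [[d, -b], [-b, a]] = [[0.0658, 0.0132],
 [0.0132, 0.0526]].

Step 3 — form the quadratic (x - mu)^T · Sigma^{-1} · (x - mu):
  Sigma^{-1} · (x - mu) = (-0.1316, -0.0263).
  (x - mu)^T · [Sigma^{-1} · (x - mu)] = (-2)·(-0.1316) + (0)·(-0.0263) = 0.2632.

Step 4 — take square root: d = √(0.2632) ≈ 0.513.

d(x, mu) = √(0.2632) ≈ 0.513


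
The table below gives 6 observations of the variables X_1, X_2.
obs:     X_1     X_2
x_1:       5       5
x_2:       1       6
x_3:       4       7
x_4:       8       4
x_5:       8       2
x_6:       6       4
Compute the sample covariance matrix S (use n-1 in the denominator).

Step 1 — column means:
  mean(X_1) = (5 + 1 + 4 + 8 + 8 + 6) / 6 = 32/6 = 5.3333
  mean(X_2) = (5 + 6 + 7 + 4 + 2 + 4) / 6 = 28/6 = 4.6667

Step 2 — sample covariance S[i,j] = (1/(n-1)) · Σ_k (x_{k,i} - mean_i) · (x_{k,j} - mean_j), with n-1 = 5.
  S[X_1,X_1] = ((-0.3333)·(-0.3333) + (-4.3333)·(-4.3333) + (-1.3333)·(-1.3333) + (2.6667)·(2.6667) + (2.6667)·(2.6667) + (0.6667)·(0.6667)) / 5 = 35.3333/5 = 7.0667
  S[X_1,X_2] = ((-0.3333)·(0.3333) + (-4.3333)·(1.3333) + (-1.3333)·(2.3333) + (2.6667)·(-0.6667) + (2.6667)·(-2.6667) + (0.6667)·(-0.6667)) / 5 = -18.3333/5 = -3.6667
  S[X_2,X_2] = ((0.3333)·(0.3333) + (1.3333)·(1.3333) + (2.3333)·(2.3333) + (-0.6667)·(-0.6667) + (-2.6667)·(-2.6667) + (-0.6667)·(-0.6667)) / 5 = 15.3333/5 = 3.0667

S is symmetric (S[j,i] = S[i,j]). Assembling:

S = [[7.0667, -3.6667],
 [-3.6667, 3.0667]]


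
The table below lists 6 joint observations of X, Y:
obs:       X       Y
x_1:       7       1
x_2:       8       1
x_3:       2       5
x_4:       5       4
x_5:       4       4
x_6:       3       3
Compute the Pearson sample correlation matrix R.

Step 1 — column means:
  mean(X) = (7 + 8 + 2 + 5 + 4 + 3) / 6 = 29/6 = 4.8333
  mean(Y) = (1 + 1 + 5 + 4 + 4 + 3) / 6 = 18/6 = 3

Step 2 — sample variances and covariances s[i,j] = (1/(n-1)) · Σ_k (x_{k,i} - mean_i) · (x_{k,j} - mean_j), with n-1 = 5:
  s[X,X] = ((2.1667)·(2.1667) + (3.1667)·(3.1667) + (-2.8333)·(-2.8333) + (0.1667)·(0.1667) + (-0.8333)·(-0.8333) + (-1.8333)·(-1.8333)) / 5 = 26.8333/5 = 5.3667
  s[X,Y] = ((2.1667)·(-2) + (3.1667)·(-2) + (-2.8333)·(2) + (0.1667)·(1) + (-0.8333)·(1) + (-1.8333)·(0)) / 5 = -17/5 = -3.4
  s[Y,Y] = ((-2)·(-2) + (-2)·(-2) + (2)·(2) + (1)·(1) + (1)·(1) + (0)·(0)) / 5 = 14/5 = 2.8
  Sample standard deviations s_i = √(s[i,i]):
  s(X) = √(5.3667) = 2.3166
  s(Y) = √(2.8) = 1.6733

Step 3 — r_{ij} = s_{ij} / (s_i · s_j):
  r[X,X] = 1 (diagonal).
  r[X,Y] = -3.4 / (2.3166 · 1.6733) = -3.4 / 3.8764 = -0.8771
  r[Y,Y] = 1 (diagonal).

R is symmetric with unit diagonal. Assembling:

R = [[1, -0.8771],
 [-0.8771, 1]]


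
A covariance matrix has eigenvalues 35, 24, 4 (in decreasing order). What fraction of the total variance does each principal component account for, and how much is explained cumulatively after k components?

Step 1 — total variance = trace(Sigma) = Σ λ_i = 35 + 24 + 4 = 63.

Step 2 — fraction explained by component i = λ_i / Σ λ:
  PC1: 35/63 = 0.5556
  PC2: 24/63 = 0.381
  PC3: 4/63 = 0.0635

Step 3 — cumulative fraction after k components = (λ_1 + ... + λ_k) / Σ λ:
  k = 1: 35/63 = 0.5556
  k = 2: (35 + 24)/63 = 59/63 = 0.9365
  k = 3: (35 + 24 + 4)/63 = 63/63 = 1

Summary (fraction, with percent):

explained: PC1 0.5556 (55.56%), PC2 0.381 (38.1%), PC3 0.0635 (6.35%);  cumulative: 0.5556, 0.9365, 1


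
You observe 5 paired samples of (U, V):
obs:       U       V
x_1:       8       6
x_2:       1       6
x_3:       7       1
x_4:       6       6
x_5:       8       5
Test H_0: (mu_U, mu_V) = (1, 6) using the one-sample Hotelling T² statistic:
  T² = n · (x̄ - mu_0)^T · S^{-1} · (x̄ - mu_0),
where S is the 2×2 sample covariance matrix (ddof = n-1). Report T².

Step 1 — sample mean vector:
  mean(U) = (8 + 1 + 7 + 6 + 8) / 5 = 30/5 = 6
  mean(V) = (6 + 6 + 1 + 6 + 5) / 5 = 24/5 = 4.8
  x̄ = (6, 4.8),  deviation x̄ - mu_0 = (6, 4.8) - (1, 6) = (5, -1.2).

Step 2 — sample covariance matrix, S[i,j] = (1/(n-1)) · Σ_k (x_{k,i} - mean_i) · (x_{k,j} - mean_j), divisor n-1 = 4:
  S[U,U] = ((2)·(2) + (-5)·(-5) + (1)·(1) + (0)·(0) + (2)·(2)) / 4 = 34/4 = 8.5
  S[U,V] = ((2)·(1.2) + (-5)·(1.2) + (1)·(-3.8) + (0)·(1.2) + (2)·(0.2)) / 4 = -7/4 = -1.75
  S[V,V] = ((1.2)·(1.2) + (1.2)·(1.2) + (-3.8)·(-3.8) + (1.2)·(1.2) + (0.2)·(0.2)) / 4 = 18.8/4 = 4.7
  S = [[8.5, -1.75],
 [-1.75, 4.7]].

Step 3 — invert S. det(S) = 8.5·4.7 - (-1.75)² = 36.8875.
  S^{-1} = (1/det) · [[d, -b], [-b, a]] = [[0.1274, 0.0474],
 [0.0474, 0.2304]].

Step 4 — quadratic form (x̄ - mu_0)^T · S^{-1} · (x̄ - mu_0):
  S^{-1} · (x̄ - mu_0) = (0.5801, -0.0393),
  (x̄ - mu_0)^T · [...] = (5)·(0.5801) + (-1.2)·(-0.0393) = 2.9479.

Step 5 — scale by n: T² = 5 · 2.9479 = 14.7394.

T² ≈ 14.7394


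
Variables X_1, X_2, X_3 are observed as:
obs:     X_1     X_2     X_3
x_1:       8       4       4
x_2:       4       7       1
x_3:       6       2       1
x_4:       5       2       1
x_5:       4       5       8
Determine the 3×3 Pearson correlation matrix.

Step 1 — column means:
  mean(X_1) = (8 + 4 + 6 + 5 + 4) / 5 = 27/5 = 5.4
  mean(X_2) = (4 + 7 + 2 + 2 + 5) / 5 = 20/5 = 4
  mean(X_3) = (4 + 1 + 1 + 1 + 8) / 5 = 15/5 = 3

Step 2 — sample variances and covariances s[i,j] = (1/(n-1)) · Σ_k (x_{k,i} - mean_i) · (x_{k,j} - mean_j), with n-1 = 4:
  s[X_1,X_1] = ((2.6)·(2.6) + (-1.4)·(-1.4) + (0.6)·(0.6) + (-0.4)·(-0.4) + (-1.4)·(-1.4)) / 4 = 11.2/4 = 2.8
  s[X_1,X_2] = ((2.6)·(0) + (-1.4)·(3) + (0.6)·(-2) + (-0.4)·(-2) + (-1.4)·(1)) / 4 = -6/4 = -1.5
  s[X_1,X_3] = ((2.6)·(1) + (-1.4)·(-2) + (0.6)·(-2) + (-0.4)·(-2) + (-1.4)·(5)) / 4 = -2/4 = -0.5
  s[X_2,X_2] = ((0)·(0) + (3)·(3) + (-2)·(-2) + (-2)·(-2) + (1)·(1)) / 4 = 18/4 = 4.5
  s[X_2,X_3] = ((0)·(1) + (3)·(-2) + (-2)·(-2) + (-2)·(-2) + (1)·(5)) / 4 = 7/4 = 1.75
  s[X_3,X_3] = ((1)·(1) + (-2)·(-2) + (-2)·(-2) + (-2)·(-2) + (5)·(5)) / 4 = 38/4 = 9.5
  Sample standard deviations s_i = √(s[i,i]):
  s(X_1) = √(2.8) = 1.6733
  s(X_2) = √(4.5) = 2.1213
  s(X_3) = √(9.5) = 3.0822

Step 3 — r_{ij} = s_{ij} / (s_i · s_j):
  r[X_1,X_1] = 1 (diagonal).
  r[X_1,X_2] = -1.5 / (1.6733 · 2.1213) = -1.5 / 3.5496 = -0.4226
  r[X_1,X_3] = -0.5 / (1.6733 · 3.0822) = -0.5 / 5.1575 = -0.0969
  r[X_2,X_2] = 1 (diagonal).
  r[X_2,X_3] = 1.75 / (2.1213 · 3.0822) = 1.75 / 6.5383 = 0.2677
  r[X_3,X_3] = 1 (diagonal).

R is symmetric with unit diagonal. Assembling:

R = [[1, -0.4226, -0.0969],
 [-0.4226, 1, 0.2677],
 [-0.0969, 0.2677, 1]]


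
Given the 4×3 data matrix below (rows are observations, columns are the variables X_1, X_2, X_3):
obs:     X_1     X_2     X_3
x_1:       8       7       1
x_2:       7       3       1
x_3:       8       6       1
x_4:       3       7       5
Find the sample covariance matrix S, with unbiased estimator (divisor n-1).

Step 1 — column means:
  mean(X_1) = (8 + 7 + 8 + 3) / 4 = 26/4 = 6.5
  mean(X_2) = (7 + 3 + 6 + 7) / 4 = 23/4 = 5.75
  mean(X_3) = (1 + 1 + 1 + 5) / 4 = 8/4 = 2

Step 2 — sample covariance S[i,j] = (1/(n-1)) · Σ_k (x_{k,i} - mean_i) · (x_{k,j} - mean_j), with n-1 = 3.
  S[X_1,X_1] = ((1.5)·(1.5) + (0.5)·(0.5) + (1.5)·(1.5) + (-3.5)·(-3.5)) / 3 = 17/3 = 5.6667
  S[X_1,X_2] = ((1.5)·(1.25) + (0.5)·(-2.75) + (1.5)·(0.25) + (-3.5)·(1.25)) / 3 = -3.5/3 = -1.1667
  S[X_1,X_3] = ((1.5)·(-1) + (0.5)·(-1) + (1.5)·(-1) + (-3.5)·(3)) / 3 = -14/3 = -4.6667
  S[X_2,X_2] = ((1.25)·(1.25) + (-2.75)·(-2.75) + (0.25)·(0.25) + (1.25)·(1.25)) / 3 = 10.75/3 = 3.5833
  S[X_2,X_3] = ((1.25)·(-1) + (-2.75)·(-1) + (0.25)·(-1) + (1.25)·(3)) / 3 = 5/3 = 1.6667
  S[X_3,X_3] = ((-1)·(-1) + (-1)·(-1) + (-1)·(-1) + (3)·(3)) / 3 = 12/3 = 4

S is symmetric (S[j,i] = S[i,j]). Assembling:

S = [[5.6667, -1.1667, -4.6667],
 [-1.1667, 3.5833, 1.6667],
 [-4.6667, 1.6667, 4]]


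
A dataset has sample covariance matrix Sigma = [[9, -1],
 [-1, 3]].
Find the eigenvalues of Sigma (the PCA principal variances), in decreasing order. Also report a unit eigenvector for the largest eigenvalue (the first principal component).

Step 1 — characteristic polynomial of 2×2 Sigma:
  det(Sigma - λI) = λ² - trace · λ + det = 0.
  trace = 9 + 3 = 12, det = 9·3 - (-1)² = 26.
Step 2 — discriminant:
  Δ = trace² - 4·det = 144 - 104 = 40.
Step 3 — eigenvalues:
  λ = (trace ± √Δ)/2 = (12 ± 6.3246)/2,
  λ_1 = 9.1623,  λ_2 = 2.8377.

Step 4 — unit eigenvector for λ_1: solve (Sigma - λ_1 I)v = 0. First row:
  (9 - 9.1623)·v_x + (-1)·v_y = 0, i.e. (-0.1623)·v_x + (-1)·v_y = 0,
  so v ∝ (b, λ_1 - a) = (-1, 0.1623); multiply by -1 so the first entry is positive: u = (1, -0.1623).
  ||u|| = √((1)² + (-0.1623)²) = √(1.0263) ≈ 1.0131,
  v_1 = u/||u|| ≈ (0.9871, -0.1602) (||v_1|| = 1).

λ_1 = 9.1623,  λ_2 = 2.8377;  v_1 ≈ (0.9871, -0.1602)


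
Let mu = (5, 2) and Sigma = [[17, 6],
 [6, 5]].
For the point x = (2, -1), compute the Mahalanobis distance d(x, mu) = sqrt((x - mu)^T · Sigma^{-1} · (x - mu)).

Step 1 — centre the observation: (x - mu) = (-3, -3).

Step 2 — invert Sigma. det(Sigma) = 17·5 - (6)² = 49.
  Sigma^{-1} = (1/det) · [[d, -b], [-b, a]] = [[0.102, -0.1224],
 [-0.1224, 0.3469]].

Step 3 — form the quadratic (x - mu)^T · Sigma^{-1} · (x - mu):
  Sigma^{-1} · (x - mu) = (0.0612, -0.6735).
  (x - mu)^T · [Sigma^{-1} · (x - mu)] = (-3)·(0.0612) + (-3)·(-0.6735) = 1.8367.

Step 4 — take square root: d = √(1.8367) ≈ 1.3553.

d(x, mu) = √(1.8367) ≈ 1.3553


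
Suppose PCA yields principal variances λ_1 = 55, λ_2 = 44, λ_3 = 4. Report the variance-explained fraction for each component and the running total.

Step 1 — total variance = trace(Sigma) = Σ λ_i = 55 + 44 + 4 = 103.

Step 2 — fraction explained by component i = λ_i / Σ λ:
  PC1: 55/103 = 0.534
  PC2: 44/103 = 0.4272
  PC3: 4/103 = 0.0388

Step 3 — cumulative fraction after k components = (λ_1 + ... + λ_k) / Σ λ:
  k = 1: 55/103 = 0.534
  k = 2: (55 + 44)/103 = 99/103 = 0.9612
  k = 3: (55 + 44 + 4)/103 = 103/103 = 1

Summary (fraction, with percent):

explained: PC1 0.534 (53.4%), PC2 0.4272 (42.72%), PC3 0.0388 (3.88%);  cumulative: 0.534, 0.9612, 1


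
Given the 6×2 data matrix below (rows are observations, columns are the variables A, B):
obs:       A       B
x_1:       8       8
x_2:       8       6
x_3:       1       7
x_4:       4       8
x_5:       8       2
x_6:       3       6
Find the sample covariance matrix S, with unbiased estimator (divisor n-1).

Step 1 — column means:
  mean(A) = (8 + 8 + 1 + 4 + 8 + 3) / 6 = 32/6 = 5.3333
  mean(B) = (8 + 6 + 7 + 8 + 2 + 6) / 6 = 37/6 = 6.1667

Step 2 — sample covariance S[i,j] = (1/(n-1)) · Σ_k (x_{k,i} - mean_i) · (x_{k,j} - mean_j), with n-1 = 5.
  S[A,A] = ((2.6667)·(2.6667) + (2.6667)·(2.6667) + (-4.3333)·(-4.3333) + (-1.3333)·(-1.3333) + (2.6667)·(2.6667) + (-2.3333)·(-2.3333)) / 5 = 47.3333/5 = 9.4667
  S[A,B] = ((2.6667)·(1.8333) + (2.6667)·(-0.1667) + (-4.3333)·(0.8333) + (-1.3333)·(1.8333) + (2.6667)·(-4.1667) + (-2.3333)·(-0.1667)) / 5 = -12.3333/5 = -2.4667
  S[B,B] = ((1.8333)·(1.8333) + (-0.1667)·(-0.1667) + (0.8333)·(0.8333) + (1.8333)·(1.8333) + (-4.1667)·(-4.1667) + (-0.1667)·(-0.1667)) / 5 = 24.8333/5 = 4.9667

S is symmetric (S[j,i] = S[i,j]). Assembling:

S = [[9.4667, -2.4667],
 [-2.4667, 4.9667]]


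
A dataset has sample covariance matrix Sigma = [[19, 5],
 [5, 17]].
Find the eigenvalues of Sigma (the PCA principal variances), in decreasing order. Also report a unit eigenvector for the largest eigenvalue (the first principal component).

Step 1 — characteristic polynomial of 2×2 Sigma:
  det(Sigma - λI) = λ² - trace · λ + det = 0.
  trace = 19 + 17 = 36, det = 19·17 - (5)² = 298.
Step 2 — discriminant:
  Δ = trace² - 4·det = 1296 - 1192 = 104.
Step 3 — eigenvalues:
  λ = (trace ± √Δ)/2 = (36 ± 10.198)/2,
  λ_1 = 23.099,  λ_2 = 12.901.

Step 4 — unit eigenvector for λ_1: solve (Sigma - λ_1 I)v = 0. First row:
  (19 - 23.099)·v_x + (5)·v_y = 0, i.e. (-4.099)·v_x + (5)·v_y = 0,
  so v ∝ (b, λ_1 - a) = (5, 4.099) = u.
  ||u|| = √((5)² + (4.099)²) = √(41.802) ≈ 6.4654,
  v_1 = u/||u|| ≈ (0.7733, 0.634) (||v_1|| = 1).

λ_1 = 23.099,  λ_2 = 12.901;  v_1 ≈ (0.7733, 0.634)


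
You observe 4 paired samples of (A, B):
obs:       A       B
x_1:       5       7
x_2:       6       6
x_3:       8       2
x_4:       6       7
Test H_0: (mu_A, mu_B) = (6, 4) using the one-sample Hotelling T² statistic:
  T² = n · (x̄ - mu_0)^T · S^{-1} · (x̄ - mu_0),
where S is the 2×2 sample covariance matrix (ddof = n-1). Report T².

Step 1 — sample mean vector:
  mean(A) = (5 + 6 + 8 + 6) / 4 = 25/4 = 6.25
  mean(B) = (7 + 6 + 2 + 7) / 4 = 22/4 = 5.5
  x̄ = (6.25, 5.5),  deviation x̄ - mu_0 = (6.25, 5.5) - (6, 4) = (0.25, 1.5).

Step 2 — sample covariance matrix, S[i,j] = (1/(n-1)) · Σ_k (x_{k,i} - mean_i) · (x_{k,j} - mean_j), divisor n-1 = 3:
  S[A,A] = ((-1.25)·(-1.25) + (-0.25)·(-0.25) + (1.75)·(1.75) + (-0.25)·(-0.25)) / 3 = 4.75/3 = 1.5833
  S[A,B] = ((-1.25)·(1.5) + (-0.25)·(0.5) + (1.75)·(-3.5) + (-0.25)·(1.5)) / 3 = -8.5/3 = -2.8333
  S[B,B] = ((1.5)·(1.5) + (0.5)·(0.5) + (-3.5)·(-3.5) + (1.5)·(1.5)) / 3 = 17/3 = 5.6667
  S = [[1.5833, -2.8333],
 [-2.8333, 5.6667]].

Step 3 — invert S. det(S) = 1.5833·5.6667 - (-2.8333)² = 0.9444.
  S^{-1} = (1/det) · [[d, -b], [-b, a]] = [[6, 3],
 [3, 1.6765]].

Step 4 — quadratic form (x̄ - mu_0)^T · S^{-1} · (x̄ - mu_0):
  S^{-1} · (x̄ - mu_0) = (6, 3.2647),
  (x̄ - mu_0)^T · [...] = (0.25)·(6) + (1.5)·(3.2647) = 6.3971.

Step 5 — scale by n: T² = 4 · 6.3971 = 25.5882.

T² ≈ 25.5882


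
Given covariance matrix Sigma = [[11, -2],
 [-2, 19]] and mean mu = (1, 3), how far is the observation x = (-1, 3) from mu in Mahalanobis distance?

Step 1 — centre the observation: (x - mu) = (-2, 0).

Step 2 — invert Sigma. det(Sigma) = 11·19 - (-2)² = 205.
  Sigma^{-1} = (1/det) · [[d, -b], [-b, a]] = [[0.0927, 0.0098],
 [0.0098, 0.0537]].

Step 3 — form the quadratic (x - mu)^T · Sigma^{-1} · (x - mu):
  Sigma^{-1} · (x - mu) = (-0.1854, -0.0195).
  (x - mu)^T · [Sigma^{-1} · (x - mu)] = (-2)·(-0.1854) + (0)·(-0.0195) = 0.3707.

Step 4 — take square root: d = √(0.3707) ≈ 0.6089.

d(x, mu) = √(0.3707) ≈ 0.6089


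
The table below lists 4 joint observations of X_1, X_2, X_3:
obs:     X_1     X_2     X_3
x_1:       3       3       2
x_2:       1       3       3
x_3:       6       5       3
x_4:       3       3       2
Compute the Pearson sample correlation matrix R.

Step 1 — column means:
  mean(X_1) = (3 + 1 + 6 + 3) / 4 = 13/4 = 3.25
  mean(X_2) = (3 + 3 + 5 + 3) / 4 = 14/4 = 3.5
  mean(X_3) = (2 + 3 + 3 + 2) / 4 = 10/4 = 2.5

Step 2 — sample variances and covariances s[i,j] = (1/(n-1)) · Σ_k (x_{k,i} - mean_i) · (x_{k,j} - mean_j), with n-1 = 3:
  s[X_1,X_1] = ((-0.25)·(-0.25) + (-2.25)·(-2.25) + (2.75)·(2.75) + (-0.25)·(-0.25)) / 3 = 12.75/3 = 4.25
  s[X_1,X_2] = ((-0.25)·(-0.5) + (-2.25)·(-0.5) + (2.75)·(1.5) + (-0.25)·(-0.5)) / 3 = 5.5/3 = 1.8333
  s[X_1,X_3] = ((-0.25)·(-0.5) + (-2.25)·(0.5) + (2.75)·(0.5) + (-0.25)·(-0.5)) / 3 = 0.5/3 = 0.1667
  s[X_2,X_2] = ((-0.5)·(-0.5) + (-0.5)·(-0.5) + (1.5)·(1.5) + (-0.5)·(-0.5)) / 3 = 3/3 = 1
  s[X_2,X_3] = ((-0.5)·(-0.5) + (-0.5)·(0.5) + (1.5)·(0.5) + (-0.5)·(-0.5)) / 3 = 1/3 = 0.3333
  s[X_3,X_3] = ((-0.5)·(-0.5) + (0.5)·(0.5) + (0.5)·(0.5) + (-0.5)·(-0.5)) / 3 = 1/3 = 0.3333
  Sample standard deviations s_i = √(s[i,i]):
  s(X_1) = √(4.25) = 2.0616
  s(X_2) = √(1) = 1
  s(X_3) = √(0.3333) = 0.5774

Step 3 — r_{ij} = s_{ij} / (s_i · s_j):
  r[X_1,X_1] = 1 (diagonal).
  r[X_1,X_2] = 1.8333 / (2.0616 · 1) = 1.8333 / 2.0616 = 0.8893
  r[X_1,X_3] = 0.1667 / (2.0616 · 0.5774) = 0.1667 / 1.1902 = 0.14
  r[X_2,X_2] = 1 (diagonal).
  r[X_2,X_3] = 0.3333 / (1 · 0.5774) = 0.3333 / 0.5774 = 0.5774
  r[X_3,X_3] = 1 (diagonal).

R is symmetric with unit diagonal. Assembling:

R = [[1, 0.8893, 0.14],
 [0.8893, 1, 0.5774],
 [0.14, 0.5774, 1]]


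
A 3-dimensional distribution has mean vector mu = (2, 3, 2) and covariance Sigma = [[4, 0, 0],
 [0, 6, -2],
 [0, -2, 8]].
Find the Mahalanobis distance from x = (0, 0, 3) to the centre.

Step 1 — centre the observation: (x - mu) = (-2, -3, 1).

Step 2 — invert Sigma (cofactor / det for 3×3, or solve directly):
  Sigma^{-1} = [[0.25, 0, 0],
 [0, 0.1818, 0.0455],
 [0, 0.0455, 0.1364]].

Step 3 — form the quadratic (x - mu)^T · Sigma^{-1} · (x - mu):
  Sigma^{-1} · (x - mu) = (-0.5, -0.5, 0).
  (x - mu)^T · [Sigma^{-1} · (x - mu)] = (-2)·(-0.5) + (-3)·(-0.5) + (1)·(0) = 2.5.

Step 4 — take square root: d = √(2.5) ≈ 1.5811.

d(x, mu) = √(2.5) ≈ 1.5811


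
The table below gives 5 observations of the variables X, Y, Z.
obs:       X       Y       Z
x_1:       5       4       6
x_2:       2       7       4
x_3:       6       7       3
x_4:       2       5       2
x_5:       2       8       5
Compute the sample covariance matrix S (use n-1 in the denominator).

Step 1 — column means:
  mean(X) = (5 + 2 + 6 + 2 + 2) / 5 = 17/5 = 3.4
  mean(Y) = (4 + 7 + 7 + 5 + 8) / 5 = 31/5 = 6.2
  mean(Z) = (6 + 4 + 3 + 2 + 5) / 5 = 20/5 = 4

Step 2 — sample covariance S[i,j] = (1/(n-1)) · Σ_k (x_{k,i} - mean_i) · (x_{k,j} - mean_j), with n-1 = 4.
  S[X,X] = ((1.6)·(1.6) + (-1.4)·(-1.4) + (2.6)·(2.6) + (-1.4)·(-1.4) + (-1.4)·(-1.4)) / 4 = 15.2/4 = 3.8
  S[X,Y] = ((1.6)·(-2.2) + (-1.4)·(0.8) + (2.6)·(0.8) + (-1.4)·(-1.2) + (-1.4)·(1.8)) / 4 = -3.4/4 = -0.85
  S[X,Z] = ((1.6)·(2) + (-1.4)·(0) + (2.6)·(-1) + (-1.4)·(-2) + (-1.4)·(1)) / 4 = 2/4 = 0.5
  S[Y,Y] = ((-2.2)·(-2.2) + (0.8)·(0.8) + (0.8)·(0.8) + (-1.2)·(-1.2) + (1.8)·(1.8)) / 4 = 10.8/4 = 2.7
  S[Y,Z] = ((-2.2)·(2) + (0.8)·(0) + (0.8)·(-1) + (-1.2)·(-2) + (1.8)·(1)) / 4 = -1/4 = -0.25
  S[Z,Z] = ((2)·(2) + (0)·(0) + (-1)·(-1) + (-2)·(-2) + (1)·(1)) / 4 = 10/4 = 2.5

S is symmetric (S[j,i] = S[i,j]). Assembling:

S = [[3.8, -0.85, 0.5],
 [-0.85, 2.7, -0.25],
 [0.5, -0.25, 2.5]]


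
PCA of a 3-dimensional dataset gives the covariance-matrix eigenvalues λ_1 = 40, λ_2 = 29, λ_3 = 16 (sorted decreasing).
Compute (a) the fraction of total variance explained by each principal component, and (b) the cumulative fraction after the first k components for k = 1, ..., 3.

Step 1 — total variance = trace(Sigma) = Σ λ_i = 40 + 29 + 16 = 85.

Step 2 — fraction explained by component i = λ_i / Σ λ:
  PC1: 40/85 = 0.4706
  PC2: 29/85 = 0.3412
  PC3: 16/85 = 0.1882

Step 3 — cumulative fraction after k components = (λ_1 + ... + λ_k) / Σ λ:
  k = 1: 40/85 = 0.4706
  k = 2: (40 + 29)/85 = 69/85 = 0.8118
  k = 3: (40 + 29 + 16)/85 = 85/85 = 1

Summary (fraction, with percent):

explained: PC1 0.4706 (47.06%), PC2 0.3412 (34.12%), PC3 0.1882 (18.82%);  cumulative: 0.4706, 0.8118, 1


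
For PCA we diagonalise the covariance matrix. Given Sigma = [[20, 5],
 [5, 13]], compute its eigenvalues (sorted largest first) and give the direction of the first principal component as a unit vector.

Step 1 — characteristic polynomial of 2×2 Sigma:
  det(Sigma - λI) = λ² - trace · λ + det = 0.
  trace = 20 + 13 = 33, det = 20·13 - (5)² = 235.
Step 2 — discriminant:
  Δ = trace² - 4·det = 1089 - 940 = 149.
Step 3 — eigenvalues:
  λ = (trace ± √Δ)/2 = (33 ± 12.2066)/2,
  λ_1 = 22.6033,  λ_2 = 10.3967.

Step 4 — unit eigenvector for λ_1: solve (Sigma - λ_1 I)v = 0. First row:
  (20 - 22.6033)·v_x + (5)·v_y = 0, i.e. (-2.6033)·v_x + (5)·v_y = 0,
  so v ∝ (b, λ_1 - a) = (5, 2.6033) = u.
  ||u|| = √((5)² + (2.6033)²) = √(31.7771) ≈ 5.6371,
  v_1 = u/||u|| ≈ (0.887, 0.4618) (||v_1|| = 1).

λ_1 = 22.6033,  λ_2 = 10.3967;  v_1 ≈ (0.887, 0.4618)


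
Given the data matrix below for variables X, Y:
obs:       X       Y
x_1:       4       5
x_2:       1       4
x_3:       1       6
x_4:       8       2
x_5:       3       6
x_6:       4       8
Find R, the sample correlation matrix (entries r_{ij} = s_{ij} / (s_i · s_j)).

Step 1 — column means:
  mean(X) = (4 + 1 + 1 + 8 + 3 + 4) / 6 = 21/6 = 3.5
  mean(Y) = (5 + 4 + 6 + 2 + 6 + 8) / 6 = 31/6 = 5.1667

Step 2 — sample variances and covariances s[i,j] = (1/(n-1)) · Σ_k (x_{k,i} - mean_i) · (x_{k,j} - mean_j), with n-1 = 5:
  s[X,X] = ((0.5)·(0.5) + (-2.5)·(-2.5) + (-2.5)·(-2.5) + (4.5)·(4.5) + (-0.5)·(-0.5) + (0.5)·(0.5)) / 5 = 33.5/5 = 6.7
  s[X,Y] = ((0.5)·(-0.1667) + (-2.5)·(-1.1667) + (-2.5)·(0.8333) + (4.5)·(-3.1667) + (-0.5)·(0.8333) + (0.5)·(2.8333)) / 5 = -12.5/5 = -2.5
  s[Y,Y] = ((-0.1667)·(-0.1667) + (-1.1667)·(-1.1667) + (0.8333)·(0.8333) + (-3.1667)·(-3.1667) + (0.8333)·(0.8333) + (2.8333)·(2.8333)) / 5 = 20.8333/5 = 4.1667
  Sample standard deviations s_i = √(s[i,i]):
  s(X) = √(6.7) = 2.5884
  s(Y) = √(4.1667) = 2.0412

Step 3 — r_{ij} = s_{ij} / (s_i · s_j):
  r[X,X] = 1 (diagonal).
  r[X,Y] = -2.5 / (2.5884 · 2.0412) = -2.5 / 5.2836 = -0.4732
  r[Y,Y] = 1 (diagonal).

R is symmetric with unit diagonal. Assembling:

R = [[1, -0.4732],
 [-0.4732, 1]]


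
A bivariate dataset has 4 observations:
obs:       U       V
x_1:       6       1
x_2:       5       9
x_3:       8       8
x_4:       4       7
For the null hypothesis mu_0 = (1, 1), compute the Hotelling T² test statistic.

Step 1 — sample mean vector:
  mean(U) = (6 + 5 + 8 + 4) / 4 = 23/4 = 5.75
  mean(V) = (1 + 9 + 8 + 7) / 4 = 25/4 = 6.25
  x̄ = (5.75, 6.25),  deviation x̄ - mu_0 = (5.75, 6.25) - (1, 1) = (4.75, 5.25).

Step 2 — sample covariance matrix, S[i,j] = (1/(n-1)) · Σ_k (x_{k,i} - mean_i) · (x_{k,j} - mean_j), divisor n-1 = 3:
  S[U,U] = ((0.25)·(0.25) + (-0.75)·(-0.75) + (2.25)·(2.25) + (-1.75)·(-1.75)) / 3 = 8.75/3 = 2.9167
  S[U,V] = ((0.25)·(-5.25) + (-0.75)·(2.75) + (2.25)·(1.75) + (-1.75)·(0.75)) / 3 = -0.75/3 = -0.25
  S[V,V] = ((-5.25)·(-5.25) + (2.75)·(2.75) + (1.75)·(1.75) + (0.75)·(0.75)) / 3 = 38.75/3 = 12.9167
  S = [[2.9167, -0.25],
 [-0.25, 12.9167]].

Step 3 — invert S. det(S) = 2.9167·12.9167 - (-0.25)² = 37.6111.
  S^{-1} = (1/det) · [[d, -b], [-b, a]] = [[0.3434, 0.0066],
 [0.0066, 0.0775]].

Step 4 — quadratic form (x̄ - mu_0)^T · S^{-1} · (x̄ - mu_0):
  S^{-1} · (x̄ - mu_0) = (1.6662, 0.4387),
  (x̄ - mu_0)^T · [...] = (4.75)·(1.6662) + (5.25)·(0.4387) = 10.2175.

Step 5 — scale by n: T² = 4 · 10.2175 = 40.87.

T² ≈ 40.87


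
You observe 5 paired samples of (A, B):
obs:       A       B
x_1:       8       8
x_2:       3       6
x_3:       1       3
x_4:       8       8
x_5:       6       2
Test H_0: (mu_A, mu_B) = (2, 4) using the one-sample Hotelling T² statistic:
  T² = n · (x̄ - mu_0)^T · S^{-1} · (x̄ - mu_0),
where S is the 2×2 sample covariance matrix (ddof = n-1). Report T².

Step 1 — sample mean vector:
  mean(A) = (8 + 3 + 1 + 8 + 6) / 5 = 26/5 = 5.2
  mean(B) = (8 + 6 + 3 + 8 + 2) / 5 = 27/5 = 5.4
  x̄ = (5.2, 5.4),  deviation x̄ - mu_0 = (5.2, 5.4) - (2, 4) = (3.2, 1.4).

Step 2 — sample covariance matrix, S[i,j] = (1/(n-1)) · Σ_k (x_{k,i} - mean_i) · (x_{k,j} - mean_j), divisor n-1 = 4:
  S[A,A] = ((2.8)·(2.8) + (-2.2)·(-2.2) + (-4.2)·(-4.2) + (2.8)·(2.8) + (0.8)·(0.8)) / 4 = 38.8/4 = 9.7
  S[A,B] = ((2.8)·(2.6) + (-2.2)·(0.6) + (-4.2)·(-2.4) + (2.8)·(2.6) + (0.8)·(-3.4)) / 4 = 20.6/4 = 5.15
  S[B,B] = ((2.6)·(2.6) + (0.6)·(0.6) + (-2.4)·(-2.4) + (2.6)·(2.6) + (-3.4)·(-3.4)) / 4 = 31.2/4 = 7.8
  S = [[9.7, 5.15],
 [5.15, 7.8]].

Step 3 — invert S. det(S) = 9.7·7.8 - (5.15)² = 49.1375.
  S^{-1} = (1/det) · [[d, -b], [-b, a]] = [[0.1587, -0.1048],
 [-0.1048, 0.1974]].

Step 4 — quadratic form (x̄ - mu_0)^T · S^{-1} · (x̄ - mu_0):
  S^{-1} · (x̄ - mu_0) = (0.3612, -0.059),
  (x̄ - mu_0)^T · [...] = (3.2)·(0.3612) + (1.4)·(-0.059) = 1.0733.

Step 5 — scale by n: T² = 5 · 1.0733 = 5.3666.

T² ≈ 5.3666


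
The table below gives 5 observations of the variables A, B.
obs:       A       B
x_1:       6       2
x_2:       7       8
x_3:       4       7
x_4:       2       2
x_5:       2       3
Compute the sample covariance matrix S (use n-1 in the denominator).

Step 1 — column means:
  mean(A) = (6 + 7 + 4 + 2 + 2) / 5 = 21/5 = 4.2
  mean(B) = (2 + 8 + 7 + 2 + 3) / 5 = 22/5 = 4.4

Step 2 — sample covariance S[i,j] = (1/(n-1)) · Σ_k (x_{k,i} - mean_i) · (x_{k,j} - mean_j), with n-1 = 4.
  S[A,A] = ((1.8)·(1.8) + (2.8)·(2.8) + (-0.2)·(-0.2) + (-2.2)·(-2.2) + (-2.2)·(-2.2)) / 4 = 20.8/4 = 5.2
  S[A,B] = ((1.8)·(-2.4) + (2.8)·(3.6) + (-0.2)·(2.6) + (-2.2)·(-2.4) + (-2.2)·(-1.4)) / 4 = 13.6/4 = 3.4
  S[B,B] = ((-2.4)·(-2.4) + (3.6)·(3.6) + (2.6)·(2.6) + (-2.4)·(-2.4) + (-1.4)·(-1.4)) / 4 = 33.2/4 = 8.3

S is symmetric (S[j,i] = S[i,j]). Assembling:

S = [[5.2, 3.4],
 [3.4, 8.3]]


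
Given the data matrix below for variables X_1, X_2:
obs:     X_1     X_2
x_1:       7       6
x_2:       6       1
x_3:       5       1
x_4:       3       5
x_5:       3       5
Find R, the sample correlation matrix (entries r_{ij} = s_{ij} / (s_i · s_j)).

Step 1 — column means:
  mean(X_1) = (7 + 6 + 5 + 3 + 3) / 5 = 24/5 = 4.8
  mean(X_2) = (6 + 1 + 1 + 5 + 5) / 5 = 18/5 = 3.6

Step 2 — sample variances and covariances s[i,j] = (1/(n-1)) · Σ_k (x_{k,i} - mean_i) · (x_{k,j} - mean_j), with n-1 = 4:
  s[X_1,X_1] = ((2.2)·(2.2) + (1.2)·(1.2) + (0.2)·(0.2) + (-1.8)·(-1.8) + (-1.8)·(-1.8)) / 4 = 12.8/4 = 3.2
  s[X_1,X_2] = ((2.2)·(2.4) + (1.2)·(-2.6) + (0.2)·(-2.6) + (-1.8)·(1.4) + (-1.8)·(1.4)) / 4 = -3.4/4 = -0.85
  s[X_2,X_2] = ((2.4)·(2.4) + (-2.6)·(-2.6) + (-2.6)·(-2.6) + (1.4)·(1.4) + (1.4)·(1.4)) / 4 = 23.2/4 = 5.8
  Sample standard deviations s_i = √(s[i,i]):
  s(X_1) = √(3.2) = 1.7889
  s(X_2) = √(5.8) = 2.4083

Step 3 — r_{ij} = s_{ij} / (s_i · s_j):
  r[X_1,X_1] = 1 (diagonal).
  r[X_1,X_2] = -0.85 / (1.7889 · 2.4083) = -0.85 / 4.3081 = -0.1973
  r[X_2,X_2] = 1 (diagonal).

R is symmetric with unit diagonal. Assembling:

R = [[1, -0.1973],
 [-0.1973, 1]]


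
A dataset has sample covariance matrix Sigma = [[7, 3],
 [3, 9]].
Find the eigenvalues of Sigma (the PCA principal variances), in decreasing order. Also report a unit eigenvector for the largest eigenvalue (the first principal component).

Step 1 — characteristic polynomial of 2×2 Sigma:
  det(Sigma - λI) = λ² - trace · λ + det = 0.
  trace = 7 + 9 = 16, det = 7·9 - (3)² = 54.
Step 2 — discriminant:
  Δ = trace² - 4·det = 256 - 216 = 40.
Step 3 — eigenvalues:
  λ = (trace ± √Δ)/2 = (16 ± 6.3246)/2,
  λ_1 = 11.1623,  λ_2 = 4.8377.

Step 4 — unit eigenvector for λ_1: solve (Sigma - λ_1 I)v = 0. First row:
  (7 - 11.1623)·v_x + (3)·v_y = 0, i.e. (-4.1623)·v_x + (3)·v_y = 0,
  so v ∝ (b, λ_1 - a) = (3, 4.1623) = u.
  ||u|| = √((3)² + (4.1623)²) = √(26.3246) ≈ 5.1307,
  v_1 = u/||u|| ≈ (0.5847, 0.8112) (||v_1|| = 1).

λ_1 = 11.1623,  λ_2 = 4.8377;  v_1 ≈ (0.5847, 0.8112)


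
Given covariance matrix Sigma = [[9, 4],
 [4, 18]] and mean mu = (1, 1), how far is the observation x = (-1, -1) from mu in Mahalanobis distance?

Step 1 — centre the observation: (x - mu) = (-2, -2).

Step 2 — invert Sigma. det(Sigma) = 9·18 - (4)² = 146.
  Sigma^{-1} = (1/det) · [[d, -b], [-b, a]] = [[0.1233, -0.0274],
 [-0.0274, 0.0616]].

Step 3 — form the quadratic (x - mu)^T · Sigma^{-1} · (x - mu):
  Sigma^{-1} · (x - mu) = (-0.1918, -0.0685).
  (x - mu)^T · [Sigma^{-1} · (x - mu)] = (-2)·(-0.1918) + (-2)·(-0.0685) = 0.5205.

Step 4 — take square root: d = √(0.5205) ≈ 0.7215.

d(x, mu) = √(0.5205) ≈ 0.7215


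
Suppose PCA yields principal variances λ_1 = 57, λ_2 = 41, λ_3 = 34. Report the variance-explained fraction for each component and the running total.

Step 1 — total variance = trace(Sigma) = Σ λ_i = 57 + 41 + 34 = 132.

Step 2 — fraction explained by component i = λ_i / Σ λ:
  PC1: 57/132 = 0.4318
  PC2: 41/132 = 0.3106
  PC3: 34/132 = 0.2576

Step 3 — cumulative fraction after k components = (λ_1 + ... + λ_k) / Σ λ:
  k = 1: 57/132 = 0.4318
  k = 2: (57 + 41)/132 = 98/132 = 0.7424
  k = 3: (57 + 41 + 34)/132 = 132/132 = 1

Summary (fraction, with percent):

explained: PC1 0.4318 (43.18%), PC2 0.3106 (31.06%), PC3 0.2576 (25.76%);  cumulative: 0.4318, 0.7424, 1
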